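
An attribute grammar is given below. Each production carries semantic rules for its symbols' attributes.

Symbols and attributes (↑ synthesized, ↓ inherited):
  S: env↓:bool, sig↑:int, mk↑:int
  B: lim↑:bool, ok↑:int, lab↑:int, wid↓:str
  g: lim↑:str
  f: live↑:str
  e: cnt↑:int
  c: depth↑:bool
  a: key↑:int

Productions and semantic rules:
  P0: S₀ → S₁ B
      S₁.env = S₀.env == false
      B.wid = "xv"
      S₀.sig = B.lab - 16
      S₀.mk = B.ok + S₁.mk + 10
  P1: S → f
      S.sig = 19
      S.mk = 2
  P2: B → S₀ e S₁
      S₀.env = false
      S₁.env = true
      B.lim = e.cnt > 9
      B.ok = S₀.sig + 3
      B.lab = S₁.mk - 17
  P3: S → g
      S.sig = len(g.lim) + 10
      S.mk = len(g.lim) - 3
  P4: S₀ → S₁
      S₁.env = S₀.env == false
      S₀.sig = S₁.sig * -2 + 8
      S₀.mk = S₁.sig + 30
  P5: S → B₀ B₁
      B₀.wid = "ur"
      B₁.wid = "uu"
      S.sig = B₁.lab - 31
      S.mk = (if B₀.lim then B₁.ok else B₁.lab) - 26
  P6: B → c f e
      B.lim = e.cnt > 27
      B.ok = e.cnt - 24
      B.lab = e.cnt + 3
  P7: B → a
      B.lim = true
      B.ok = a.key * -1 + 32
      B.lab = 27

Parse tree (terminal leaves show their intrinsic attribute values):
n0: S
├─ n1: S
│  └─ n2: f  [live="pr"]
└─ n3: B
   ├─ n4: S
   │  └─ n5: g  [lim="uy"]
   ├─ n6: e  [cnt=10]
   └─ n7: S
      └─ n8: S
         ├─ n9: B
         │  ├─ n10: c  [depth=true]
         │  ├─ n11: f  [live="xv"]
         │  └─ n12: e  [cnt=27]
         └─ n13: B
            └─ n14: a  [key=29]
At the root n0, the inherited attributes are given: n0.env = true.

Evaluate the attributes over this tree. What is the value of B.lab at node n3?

9

1. n0.env = true  [given at root]
2. n1.env = false  [S₀.env == false]
3. n2.live = "pr"  [terminal]
4. n1.sig = 19  [19]
5. n1.mk = 2  [2]
6. n3.wid = "xv"  ["xv"]
7. n4.env = false  [false]
8. n5.lim = "uy"  [terminal]
9. n4.sig = 12  [len(g.lim) + 10]
10. n4.mk = -1  [len(g.lim) - 3]
11. n6.cnt = 10  [terminal]
12. n7.env = true  [true]
13. n8.env = false  [S₀.env == false]
14. n9.wid = "ur"  ["ur"]
15. n10.depth = true  [terminal]
16. n11.live = "xv"  [terminal]
17. n12.cnt = 27  [terminal]
18. n9.lim = false  [e.cnt > 27]
19. n9.ok = 3  [e.cnt - 24]
20. n9.lab = 30  [e.cnt + 3]
21. n13.wid = "uu"  ["uu"]
22. n14.key = 29  [terminal]
23. n13.lim = true  [true]
24. n13.ok = 3  [a.key * -1 + 32]
25. n13.lab = 27  [27]
26. n8.sig = -4  [B₁.lab - 31]
27. n8.mk = 1  [(if B₀.lim then B₁.ok else B₁.lab) - 26]
28. n7.sig = 16  [S₁.sig * -2 + 8]
29. n7.mk = 26  [S₁.sig + 30]
30. n3.lim = true  [e.cnt > 9]
31. n3.ok = 15  [S₀.sig + 3]
32. n3.lab = 9  [S₁.mk - 17]
33. n0.sig = -7  [B.lab - 16]
34. n0.mk = 27  [B.ok + S₁.mk + 10]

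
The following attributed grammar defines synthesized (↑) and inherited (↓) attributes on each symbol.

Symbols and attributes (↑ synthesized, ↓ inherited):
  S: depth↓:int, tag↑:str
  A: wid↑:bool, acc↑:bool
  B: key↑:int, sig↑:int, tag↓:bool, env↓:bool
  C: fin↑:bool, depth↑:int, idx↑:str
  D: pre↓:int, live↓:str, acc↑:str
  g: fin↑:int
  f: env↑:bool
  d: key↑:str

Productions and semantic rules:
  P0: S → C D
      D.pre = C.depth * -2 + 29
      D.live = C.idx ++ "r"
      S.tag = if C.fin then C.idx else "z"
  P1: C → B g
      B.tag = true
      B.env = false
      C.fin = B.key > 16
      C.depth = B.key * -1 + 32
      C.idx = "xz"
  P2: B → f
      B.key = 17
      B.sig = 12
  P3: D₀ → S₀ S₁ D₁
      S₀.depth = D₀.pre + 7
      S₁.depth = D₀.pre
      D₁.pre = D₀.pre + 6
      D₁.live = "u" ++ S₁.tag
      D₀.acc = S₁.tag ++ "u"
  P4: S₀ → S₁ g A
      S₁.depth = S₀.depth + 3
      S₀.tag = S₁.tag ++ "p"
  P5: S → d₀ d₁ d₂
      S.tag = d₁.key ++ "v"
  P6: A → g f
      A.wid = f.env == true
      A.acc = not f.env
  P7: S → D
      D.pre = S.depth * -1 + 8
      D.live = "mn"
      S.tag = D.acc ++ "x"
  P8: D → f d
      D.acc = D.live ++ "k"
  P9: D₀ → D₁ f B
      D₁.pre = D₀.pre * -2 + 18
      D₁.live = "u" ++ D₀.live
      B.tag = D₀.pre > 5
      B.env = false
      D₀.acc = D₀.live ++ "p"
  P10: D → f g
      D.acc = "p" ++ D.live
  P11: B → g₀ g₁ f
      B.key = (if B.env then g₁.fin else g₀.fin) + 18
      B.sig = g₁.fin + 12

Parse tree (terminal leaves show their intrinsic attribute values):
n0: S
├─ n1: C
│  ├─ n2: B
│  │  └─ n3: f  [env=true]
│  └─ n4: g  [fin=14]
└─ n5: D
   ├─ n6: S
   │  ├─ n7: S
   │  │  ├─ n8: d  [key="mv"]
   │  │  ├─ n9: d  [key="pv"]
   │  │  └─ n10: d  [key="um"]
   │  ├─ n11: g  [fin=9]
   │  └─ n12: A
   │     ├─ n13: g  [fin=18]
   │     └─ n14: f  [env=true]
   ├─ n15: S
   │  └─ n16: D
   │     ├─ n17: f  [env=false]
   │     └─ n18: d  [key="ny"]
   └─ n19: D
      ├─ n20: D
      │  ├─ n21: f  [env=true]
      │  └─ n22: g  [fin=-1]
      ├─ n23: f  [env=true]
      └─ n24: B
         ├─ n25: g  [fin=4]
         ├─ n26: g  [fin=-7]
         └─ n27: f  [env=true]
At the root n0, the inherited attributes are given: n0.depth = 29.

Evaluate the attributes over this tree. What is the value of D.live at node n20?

"uumnkx"

1. n0.depth = 29  [given at root]
2. n2.tag = true  [true]
3. n2.env = false  [false]
4. n3.env = true  [terminal]
5. n2.key = 17  [17]
6. n2.sig = 12  [12]
7. n4.fin = 14  [terminal]
8. n1.fin = true  [B.key > 16]
9. n1.depth = 15  [B.key * -1 + 32]
10. n1.idx = "xz"  ["xz"]
11. n5.pre = -1  [C.depth * -2 + 29]
12. n5.live = "xzr"  [C.idx ++ "r"]
13. n6.depth = 6  [D₀.pre + 7]
14. n7.depth = 9  [S₀.depth + 3]
15. n8.key = "mv"  [terminal]
16. n9.key = "pv"  [terminal]
17. n10.key = "um"  [terminal]
18. n7.tag = "pvv"  [d₁.key ++ "v"]
19. n11.fin = 9  [terminal]
20. n13.fin = 18  [terminal]
21. n14.env = true  [terminal]
22. n12.wid = true  [f.env == true]
23. n12.acc = false  [not f.env]
24. n6.tag = "pvvp"  [S₁.tag ++ "p"]
25. n15.depth = -1  [D₀.pre]
26. n16.pre = 9  [S.depth * -1 + 8]
27. n16.live = "mn"  ["mn"]
28. n17.env = false  [terminal]
29. n18.key = "ny"  [terminal]
30. n16.acc = "mnk"  [D.live ++ "k"]
31. n15.tag = "mnkx"  [D.acc ++ "x"]
32. n19.pre = 5  [D₀.pre + 6]
33. n19.live = "umnkx"  ["u" ++ S₁.tag]
34. n20.pre = 8  [D₀.pre * -2 + 18]
35. n20.live = "uumnkx"  ["u" ++ D₀.live]
36. n21.env = true  [terminal]
37. n22.fin = -1  [terminal]
38. n20.acc = "puumnkx"  ["p" ++ D.live]
39. n23.env = true  [terminal]
40. n24.tag = false  [D₀.pre > 5]
41. n24.env = false  [false]
42. n25.fin = 4  [terminal]
43. n26.fin = -7  [terminal]
44. n27.env = true  [terminal]
45. n24.key = 22  [(if B.env then g₁.fin else g₀.fin) + 18]
46. n24.sig = 5  [g₁.fin + 12]
47. n19.acc = "umnkxp"  [D₀.live ++ "p"]
48. n5.acc = "mnkxu"  [S₁.tag ++ "u"]
49. n0.tag = "xz"  [if C.fin then C.idx else "z"]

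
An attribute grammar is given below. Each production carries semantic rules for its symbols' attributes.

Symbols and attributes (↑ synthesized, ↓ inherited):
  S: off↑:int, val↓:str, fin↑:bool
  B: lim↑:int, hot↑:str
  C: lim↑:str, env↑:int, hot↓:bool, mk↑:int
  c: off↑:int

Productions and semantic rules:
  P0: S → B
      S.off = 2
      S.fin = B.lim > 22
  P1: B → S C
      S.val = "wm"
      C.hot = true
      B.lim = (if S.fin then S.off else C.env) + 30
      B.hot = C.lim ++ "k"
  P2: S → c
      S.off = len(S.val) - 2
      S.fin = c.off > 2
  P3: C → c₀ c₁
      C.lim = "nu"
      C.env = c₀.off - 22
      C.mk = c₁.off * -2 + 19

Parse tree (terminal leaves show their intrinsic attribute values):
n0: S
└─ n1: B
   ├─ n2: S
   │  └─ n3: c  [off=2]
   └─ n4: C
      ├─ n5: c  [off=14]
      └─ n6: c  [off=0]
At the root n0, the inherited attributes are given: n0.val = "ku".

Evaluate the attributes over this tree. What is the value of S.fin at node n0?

false

1. n0.val = "ku"  [given at root]
2. n2.val = "wm"  ["wm"]
3. n3.off = 2  [terminal]
4. n2.off = 0  [len(S.val) - 2]
5. n2.fin = false  [c.off > 2]
6. n4.hot = true  [true]
7. n5.off = 14  [terminal]
8. n6.off = 0  [terminal]
9. n4.lim = "nu"  ["nu"]
10. n4.env = -8  [c₀.off - 22]
11. n4.mk = 19  [c₁.off * -2 + 19]
12. n1.lim = 22  [(if S.fin then S.off else C.env) + 30]
13. n1.hot = "nuk"  [C.lim ++ "k"]
14. n0.off = 2  [2]
15. n0.fin = false  [B.lim > 22]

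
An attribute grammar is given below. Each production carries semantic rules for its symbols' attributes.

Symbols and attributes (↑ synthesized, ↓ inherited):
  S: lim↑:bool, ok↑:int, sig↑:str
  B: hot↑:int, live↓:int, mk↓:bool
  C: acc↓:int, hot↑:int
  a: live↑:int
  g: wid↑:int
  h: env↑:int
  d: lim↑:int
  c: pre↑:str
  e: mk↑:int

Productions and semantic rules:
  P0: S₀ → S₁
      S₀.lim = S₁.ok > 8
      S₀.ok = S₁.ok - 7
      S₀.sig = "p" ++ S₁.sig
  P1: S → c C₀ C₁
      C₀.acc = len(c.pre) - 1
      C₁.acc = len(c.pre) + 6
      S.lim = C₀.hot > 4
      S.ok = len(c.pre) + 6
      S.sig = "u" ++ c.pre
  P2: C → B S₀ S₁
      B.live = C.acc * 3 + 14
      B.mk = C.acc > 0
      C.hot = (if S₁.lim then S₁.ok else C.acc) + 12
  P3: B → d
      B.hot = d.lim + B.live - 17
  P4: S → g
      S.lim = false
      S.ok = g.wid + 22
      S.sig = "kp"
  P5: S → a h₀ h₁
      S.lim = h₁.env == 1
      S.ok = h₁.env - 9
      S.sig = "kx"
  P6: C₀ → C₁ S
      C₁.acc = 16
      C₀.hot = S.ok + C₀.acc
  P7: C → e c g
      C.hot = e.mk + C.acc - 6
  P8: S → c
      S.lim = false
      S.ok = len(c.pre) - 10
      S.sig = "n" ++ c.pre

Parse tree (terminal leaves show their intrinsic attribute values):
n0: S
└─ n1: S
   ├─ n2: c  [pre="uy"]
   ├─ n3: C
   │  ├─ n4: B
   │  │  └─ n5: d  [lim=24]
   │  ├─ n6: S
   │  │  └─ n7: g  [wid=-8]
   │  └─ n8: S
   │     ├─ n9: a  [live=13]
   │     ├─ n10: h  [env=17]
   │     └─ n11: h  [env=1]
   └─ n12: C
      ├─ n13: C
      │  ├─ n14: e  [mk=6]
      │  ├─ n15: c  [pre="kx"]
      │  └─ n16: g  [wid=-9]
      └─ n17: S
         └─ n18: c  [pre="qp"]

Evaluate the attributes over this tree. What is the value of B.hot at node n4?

24

1. n2.pre = "uy"  [terminal]
2. n3.acc = 1  [len(c.pre) - 1]
3. n4.live = 17  [C.acc * 3 + 14]
4. n4.mk = true  [C.acc > 0]
5. n5.lim = 24  [terminal]
6. n4.hot = 24  [d.lim + B.live - 17]
7. n7.wid = -8  [terminal]
8. n6.lim = false  [false]
9. n6.ok = 14  [g.wid + 22]
10. n6.sig = "kp"  ["kp"]
11. n9.live = 13  [terminal]
12. n10.env = 17  [terminal]
13. n11.env = 1  [terminal]
14. n8.lim = true  [h₁.env == 1]
15. n8.ok = -8  [h₁.env - 9]
16. n8.sig = "kx"  ["kx"]
17. n3.hot = 4  [(if S₁.lim then S₁.ok else C.acc) + 12]
18. n12.acc = 8  [len(c.pre) + 6]
19. n13.acc = 16  [16]
20. n14.mk = 6  [terminal]
21. n15.pre = "kx"  [terminal]
22. n16.wid = -9  [terminal]
23. n13.hot = 16  [e.mk + C.acc - 6]
24. n18.pre = "qp"  [terminal]
25. n17.lim = false  [false]
26. n17.ok = -8  [len(c.pre) - 10]
27. n17.sig = "nqp"  ["n" ++ c.pre]
28. n12.hot = 0  [S.ok + C₀.acc]
29. n1.lim = false  [C₀.hot > 4]
30. n1.ok = 8  [len(c.pre) + 6]
31. n1.sig = "uuy"  ["u" ++ c.pre]
32. n0.lim = false  [S₁.ok > 8]
33. n0.ok = 1  [S₁.ok - 7]
34. n0.sig = "puuy"  ["p" ++ S₁.sig]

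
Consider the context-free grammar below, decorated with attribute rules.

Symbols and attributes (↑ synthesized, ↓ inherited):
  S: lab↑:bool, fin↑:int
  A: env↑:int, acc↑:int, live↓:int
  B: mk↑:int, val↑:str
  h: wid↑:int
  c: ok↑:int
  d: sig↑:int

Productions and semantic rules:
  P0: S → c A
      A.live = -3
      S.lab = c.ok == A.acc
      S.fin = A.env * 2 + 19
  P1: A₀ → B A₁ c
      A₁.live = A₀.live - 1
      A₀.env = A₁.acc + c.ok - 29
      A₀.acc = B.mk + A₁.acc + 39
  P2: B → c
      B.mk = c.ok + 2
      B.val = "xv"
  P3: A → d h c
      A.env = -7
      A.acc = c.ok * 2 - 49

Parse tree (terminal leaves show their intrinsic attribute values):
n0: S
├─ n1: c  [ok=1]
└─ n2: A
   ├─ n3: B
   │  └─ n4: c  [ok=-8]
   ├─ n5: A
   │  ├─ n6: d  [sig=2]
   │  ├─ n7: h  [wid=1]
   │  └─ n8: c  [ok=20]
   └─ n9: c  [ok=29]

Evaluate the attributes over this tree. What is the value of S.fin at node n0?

1

1. n1.ok = 1  [terminal]
2. n2.live = -3  [-3]
3. n4.ok = -8  [terminal]
4. n3.mk = -6  [c.ok + 2]
5. n3.val = "xv"  ["xv"]
6. n5.live = -4  [A₀.live - 1]
7. n6.sig = 2  [terminal]
8. n7.wid = 1  [terminal]
9. n8.ok = 20  [terminal]
10. n5.env = -7  [-7]
11. n5.acc = -9  [c.ok * 2 - 49]
12. n9.ok = 29  [terminal]
13. n2.env = -9  [A₁.acc + c.ok - 29]
14. n2.acc = 24  [B.mk + A₁.acc + 39]
15. n0.lab = false  [c.ok == A.acc]
16. n0.fin = 1  [A.env * 2 + 19]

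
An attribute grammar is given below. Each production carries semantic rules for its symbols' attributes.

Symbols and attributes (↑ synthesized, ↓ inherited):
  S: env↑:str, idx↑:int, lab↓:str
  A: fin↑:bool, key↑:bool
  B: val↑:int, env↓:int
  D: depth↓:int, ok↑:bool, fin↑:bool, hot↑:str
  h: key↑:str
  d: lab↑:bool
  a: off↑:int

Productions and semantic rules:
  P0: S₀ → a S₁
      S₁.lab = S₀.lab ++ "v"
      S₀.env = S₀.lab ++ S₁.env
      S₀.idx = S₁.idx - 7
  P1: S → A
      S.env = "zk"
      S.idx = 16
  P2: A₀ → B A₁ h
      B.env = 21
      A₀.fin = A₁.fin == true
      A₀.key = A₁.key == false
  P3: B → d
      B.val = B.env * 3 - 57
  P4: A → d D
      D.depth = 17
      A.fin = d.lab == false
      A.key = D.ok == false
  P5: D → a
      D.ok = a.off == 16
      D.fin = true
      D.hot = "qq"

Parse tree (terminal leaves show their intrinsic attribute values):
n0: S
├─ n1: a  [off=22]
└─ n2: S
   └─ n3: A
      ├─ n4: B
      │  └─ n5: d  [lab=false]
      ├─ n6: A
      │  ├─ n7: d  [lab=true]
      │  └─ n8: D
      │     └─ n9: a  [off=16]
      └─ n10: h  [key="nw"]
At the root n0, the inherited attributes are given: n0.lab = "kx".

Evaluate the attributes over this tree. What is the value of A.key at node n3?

true

1. n0.lab = "kx"  [given at root]
2. n1.off = 22  [terminal]
3. n2.lab = "kxv"  [S₀.lab ++ "v"]
4. n4.env = 21  [21]
5. n5.lab = false  [terminal]
6. n4.val = 6  [B.env * 3 - 57]
7. n7.lab = true  [terminal]
8. n8.depth = 17  [17]
9. n9.off = 16  [terminal]
10. n8.ok = true  [a.off == 16]
11. n8.fin = true  [true]
12. n8.hot = "qq"  ["qq"]
13. n6.fin = false  [d.lab == false]
14. n6.key = false  [D.ok == false]
15. n10.key = "nw"  [terminal]
16. n3.fin = false  [A₁.fin == true]
17. n3.key = true  [A₁.key == false]
18. n2.env = "zk"  ["zk"]
19. n2.idx = 16  [16]
20. n0.env = "kxzk"  [S₀.lab ++ S₁.env]
21. n0.idx = 9  [S₁.idx - 7]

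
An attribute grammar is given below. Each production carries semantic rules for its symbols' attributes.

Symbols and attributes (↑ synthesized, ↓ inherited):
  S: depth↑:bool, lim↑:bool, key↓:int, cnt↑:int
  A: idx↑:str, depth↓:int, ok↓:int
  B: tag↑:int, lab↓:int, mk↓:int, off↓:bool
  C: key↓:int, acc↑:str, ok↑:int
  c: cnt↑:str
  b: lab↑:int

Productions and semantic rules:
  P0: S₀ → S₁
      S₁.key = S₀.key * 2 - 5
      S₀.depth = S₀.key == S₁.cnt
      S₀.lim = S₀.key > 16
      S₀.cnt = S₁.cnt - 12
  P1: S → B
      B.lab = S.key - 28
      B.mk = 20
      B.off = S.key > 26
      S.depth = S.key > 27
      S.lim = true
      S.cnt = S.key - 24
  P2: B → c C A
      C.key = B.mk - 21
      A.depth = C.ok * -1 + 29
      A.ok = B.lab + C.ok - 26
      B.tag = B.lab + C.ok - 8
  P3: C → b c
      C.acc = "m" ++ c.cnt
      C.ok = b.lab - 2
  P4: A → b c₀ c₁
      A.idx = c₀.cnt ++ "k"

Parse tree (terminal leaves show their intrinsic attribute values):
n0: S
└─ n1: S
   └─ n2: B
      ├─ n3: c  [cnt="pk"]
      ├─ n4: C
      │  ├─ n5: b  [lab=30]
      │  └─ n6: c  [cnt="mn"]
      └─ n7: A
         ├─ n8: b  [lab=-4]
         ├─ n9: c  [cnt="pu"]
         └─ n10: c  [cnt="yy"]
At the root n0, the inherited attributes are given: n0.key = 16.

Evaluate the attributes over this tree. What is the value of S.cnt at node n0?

1. n0.key = 16  [given at root]
2. n1.key = 27  [S₀.key * 2 - 5]
3. n2.lab = -1  [S.key - 28]
4. n2.mk = 20  [20]
5. n2.off = true  [S.key > 26]
6. n3.cnt = "pk"  [terminal]
7. n4.key = -1  [B.mk - 21]
8. n5.lab = 30  [terminal]
9. n6.cnt = "mn"  [terminal]
10. n4.acc = "mmn"  ["m" ++ c.cnt]
11. n4.ok = 28  [b.lab - 2]
12. n7.depth = 1  [C.ok * -1 + 29]
13. n7.ok = 1  [B.lab + C.ok - 26]
14. n8.lab = -4  [terminal]
15. n9.cnt = "pu"  [terminal]
16. n10.cnt = "yy"  [terminal]
17. n7.idx = "puk"  [c₀.cnt ++ "k"]
18. n2.tag = 19  [B.lab + C.ok - 8]
19. n1.depth = false  [S.key > 27]
20. n1.lim = true  [true]
21. n1.cnt = 3  [S.key - 24]
22. n0.depth = false  [S₀.key == S₁.cnt]
23. n0.lim = false  [S₀.key > 16]
24. n0.cnt = -9  [S₁.cnt - 12]

-9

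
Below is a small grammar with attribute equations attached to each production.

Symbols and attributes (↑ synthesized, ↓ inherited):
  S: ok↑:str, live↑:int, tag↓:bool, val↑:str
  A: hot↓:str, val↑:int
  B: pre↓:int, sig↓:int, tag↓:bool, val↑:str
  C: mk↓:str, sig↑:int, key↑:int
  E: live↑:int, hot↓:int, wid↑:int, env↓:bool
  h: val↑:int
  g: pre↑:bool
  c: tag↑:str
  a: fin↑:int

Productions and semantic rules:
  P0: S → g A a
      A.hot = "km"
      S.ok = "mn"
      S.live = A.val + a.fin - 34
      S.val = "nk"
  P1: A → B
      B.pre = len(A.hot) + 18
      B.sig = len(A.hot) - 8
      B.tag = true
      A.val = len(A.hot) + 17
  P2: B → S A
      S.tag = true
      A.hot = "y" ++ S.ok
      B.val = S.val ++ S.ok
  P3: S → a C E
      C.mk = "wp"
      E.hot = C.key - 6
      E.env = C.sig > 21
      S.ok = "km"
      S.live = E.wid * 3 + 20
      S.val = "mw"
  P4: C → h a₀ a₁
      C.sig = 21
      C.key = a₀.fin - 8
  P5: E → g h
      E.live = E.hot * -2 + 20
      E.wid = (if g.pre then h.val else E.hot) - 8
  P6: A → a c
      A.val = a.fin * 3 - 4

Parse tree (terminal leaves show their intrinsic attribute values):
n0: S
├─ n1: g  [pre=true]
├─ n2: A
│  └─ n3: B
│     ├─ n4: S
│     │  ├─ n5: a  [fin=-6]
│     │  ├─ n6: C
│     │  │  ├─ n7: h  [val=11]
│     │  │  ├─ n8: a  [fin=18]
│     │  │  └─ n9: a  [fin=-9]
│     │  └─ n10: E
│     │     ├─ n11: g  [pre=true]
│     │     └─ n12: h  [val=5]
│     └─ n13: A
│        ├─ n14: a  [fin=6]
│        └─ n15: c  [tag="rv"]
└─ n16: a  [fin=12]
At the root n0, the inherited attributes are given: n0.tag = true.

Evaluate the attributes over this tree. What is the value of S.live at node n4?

1. n0.tag = true  [given at root]
2. n1.pre = true  [terminal]
3. n2.hot = "km"  ["km"]
4. n3.pre = 20  [len(A.hot) + 18]
5. n3.sig = -6  [len(A.hot) - 8]
6. n3.tag = true  [true]
7. n4.tag = true  [true]
8. n5.fin = -6  [terminal]
9. n6.mk = "wp"  ["wp"]
10. n7.val = 11  [terminal]
11. n8.fin = 18  [terminal]
12. n9.fin = -9  [terminal]
13. n6.sig = 21  [21]
14. n6.key = 10  [a₀.fin - 8]
15. n10.hot = 4  [C.key - 6]
16. n10.env = false  [C.sig > 21]
17. n11.pre = true  [terminal]
18. n12.val = 5  [terminal]
19. n10.live = 12  [E.hot * -2 + 20]
20. n10.wid = -3  [(if g.pre then h.val else E.hot) - 8]
21. n4.ok = "km"  ["km"]
22. n4.live = 11  [E.wid * 3 + 20]
23. n4.val = "mw"  ["mw"]
24. n13.hot = "ykm"  ["y" ++ S.ok]
25. n14.fin = 6  [terminal]
26. n15.tag = "rv"  [terminal]
27. n13.val = 14  [a.fin * 3 - 4]
28. n3.val = "mwkm"  [S.val ++ S.ok]
29. n2.val = 19  [len(A.hot) + 17]
30. n16.fin = 12  [terminal]
31. n0.ok = "mn"  ["mn"]
32. n0.live = -3  [A.val + a.fin - 34]
33. n0.val = "nk"  ["nk"]

11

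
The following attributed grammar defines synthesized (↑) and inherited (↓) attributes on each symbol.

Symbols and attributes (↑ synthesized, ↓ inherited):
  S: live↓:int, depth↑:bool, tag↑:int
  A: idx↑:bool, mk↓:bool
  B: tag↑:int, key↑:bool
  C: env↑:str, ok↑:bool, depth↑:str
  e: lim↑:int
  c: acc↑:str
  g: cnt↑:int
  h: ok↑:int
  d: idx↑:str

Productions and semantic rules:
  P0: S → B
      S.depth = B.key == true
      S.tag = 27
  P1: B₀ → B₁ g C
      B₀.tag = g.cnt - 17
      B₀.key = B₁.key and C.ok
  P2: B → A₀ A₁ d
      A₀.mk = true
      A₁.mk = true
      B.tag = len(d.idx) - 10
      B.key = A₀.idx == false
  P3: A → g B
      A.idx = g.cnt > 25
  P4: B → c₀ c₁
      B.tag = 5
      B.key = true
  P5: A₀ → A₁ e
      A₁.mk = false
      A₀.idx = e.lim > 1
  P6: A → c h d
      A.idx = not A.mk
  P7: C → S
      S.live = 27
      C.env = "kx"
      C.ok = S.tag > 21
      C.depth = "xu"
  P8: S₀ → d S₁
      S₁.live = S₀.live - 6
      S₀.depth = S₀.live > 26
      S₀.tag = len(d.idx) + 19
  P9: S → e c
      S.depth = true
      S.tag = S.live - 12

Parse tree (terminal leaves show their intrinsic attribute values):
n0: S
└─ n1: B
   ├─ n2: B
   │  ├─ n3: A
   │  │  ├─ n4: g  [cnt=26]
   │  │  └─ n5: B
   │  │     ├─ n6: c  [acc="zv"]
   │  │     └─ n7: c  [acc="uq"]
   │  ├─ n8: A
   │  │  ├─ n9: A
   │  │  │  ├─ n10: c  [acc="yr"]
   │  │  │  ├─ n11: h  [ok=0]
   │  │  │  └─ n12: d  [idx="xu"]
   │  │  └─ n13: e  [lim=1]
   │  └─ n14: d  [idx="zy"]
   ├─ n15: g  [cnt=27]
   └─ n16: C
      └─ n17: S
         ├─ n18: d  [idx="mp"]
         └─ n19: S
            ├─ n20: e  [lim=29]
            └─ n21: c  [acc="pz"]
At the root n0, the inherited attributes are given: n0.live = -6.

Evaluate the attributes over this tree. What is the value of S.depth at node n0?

false

1. n0.live = -6  [given at root]
2. n3.mk = true  [true]
3. n4.cnt = 26  [terminal]
4. n6.acc = "zv"  [terminal]
5. n7.acc = "uq"  [terminal]
6. n5.tag = 5  [5]
7. n5.key = true  [true]
8. n3.idx = true  [g.cnt > 25]
9. n8.mk = true  [true]
10. n9.mk = false  [false]
11. n10.acc = "yr"  [terminal]
12. n11.ok = 0  [terminal]
13. n12.idx = "xu"  [terminal]
14. n9.idx = true  [not A.mk]
15. n13.lim = 1  [terminal]
16. n8.idx = false  [e.lim > 1]
17. n14.idx = "zy"  [terminal]
18. n2.tag = -8  [len(d.idx) - 10]
19. n2.key = false  [A₀.idx == false]
20. n15.cnt = 27  [terminal]
21. n17.live = 27  [27]
22. n18.idx = "mp"  [terminal]
23. n19.live = 21  [S₀.live - 6]
24. n20.lim = 29  [terminal]
25. n21.acc = "pz"  [terminal]
26. n19.depth = true  [true]
27. n19.tag = 9  [S.live - 12]
28. n17.depth = true  [S₀.live > 26]
29. n17.tag = 21  [len(d.idx) + 19]
30. n16.env = "kx"  ["kx"]
31. n16.ok = false  [S.tag > 21]
32. n16.depth = "xu"  ["xu"]
33. n1.tag = 10  [g.cnt - 17]
34. n1.key = false  [B₁.key and C.ok]
35. n0.depth = false  [B.key == true]
36. n0.tag = 27  [27]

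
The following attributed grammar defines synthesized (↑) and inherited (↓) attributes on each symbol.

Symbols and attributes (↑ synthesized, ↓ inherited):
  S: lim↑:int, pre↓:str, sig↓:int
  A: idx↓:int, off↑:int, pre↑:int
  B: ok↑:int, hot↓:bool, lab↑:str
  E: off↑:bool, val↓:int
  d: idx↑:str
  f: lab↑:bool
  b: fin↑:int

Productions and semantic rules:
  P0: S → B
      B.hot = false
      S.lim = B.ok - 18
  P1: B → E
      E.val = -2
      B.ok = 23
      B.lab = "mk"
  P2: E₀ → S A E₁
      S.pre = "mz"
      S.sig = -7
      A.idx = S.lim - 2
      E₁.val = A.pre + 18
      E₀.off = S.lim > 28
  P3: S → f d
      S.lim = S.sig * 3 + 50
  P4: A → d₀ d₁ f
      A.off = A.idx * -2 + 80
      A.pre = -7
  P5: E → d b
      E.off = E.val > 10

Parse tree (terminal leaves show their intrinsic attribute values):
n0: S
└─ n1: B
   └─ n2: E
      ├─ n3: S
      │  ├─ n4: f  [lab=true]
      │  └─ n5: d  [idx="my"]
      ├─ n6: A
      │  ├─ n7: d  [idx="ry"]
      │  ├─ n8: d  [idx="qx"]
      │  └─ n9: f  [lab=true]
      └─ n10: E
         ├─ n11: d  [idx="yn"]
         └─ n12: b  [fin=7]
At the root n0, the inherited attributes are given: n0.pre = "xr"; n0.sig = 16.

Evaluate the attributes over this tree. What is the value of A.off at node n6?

26

1. n0.pre = "xr"  [given at root]
2. n0.sig = 16  [given at root]
3. n1.hot = false  [false]
4. n2.val = -2  [-2]
5. n3.pre = "mz"  ["mz"]
6. n3.sig = -7  [-7]
7. n4.lab = true  [terminal]
8. n5.idx = "my"  [terminal]
9. n3.lim = 29  [S.sig * 3 + 50]
10. n6.idx = 27  [S.lim - 2]
11. n7.idx = "ry"  [terminal]
12. n8.idx = "qx"  [terminal]
13. n9.lab = true  [terminal]
14. n6.off = 26  [A.idx * -2 + 80]
15. n6.pre = -7  [-7]
16. n10.val = 11  [A.pre + 18]
17. n11.idx = "yn"  [terminal]
18. n12.fin = 7  [terminal]
19. n10.off = true  [E.val > 10]
20. n2.off = true  [S.lim > 28]
21. n1.ok = 23  [23]
22. n1.lab = "mk"  ["mk"]
23. n0.lim = 5  [B.ok - 18]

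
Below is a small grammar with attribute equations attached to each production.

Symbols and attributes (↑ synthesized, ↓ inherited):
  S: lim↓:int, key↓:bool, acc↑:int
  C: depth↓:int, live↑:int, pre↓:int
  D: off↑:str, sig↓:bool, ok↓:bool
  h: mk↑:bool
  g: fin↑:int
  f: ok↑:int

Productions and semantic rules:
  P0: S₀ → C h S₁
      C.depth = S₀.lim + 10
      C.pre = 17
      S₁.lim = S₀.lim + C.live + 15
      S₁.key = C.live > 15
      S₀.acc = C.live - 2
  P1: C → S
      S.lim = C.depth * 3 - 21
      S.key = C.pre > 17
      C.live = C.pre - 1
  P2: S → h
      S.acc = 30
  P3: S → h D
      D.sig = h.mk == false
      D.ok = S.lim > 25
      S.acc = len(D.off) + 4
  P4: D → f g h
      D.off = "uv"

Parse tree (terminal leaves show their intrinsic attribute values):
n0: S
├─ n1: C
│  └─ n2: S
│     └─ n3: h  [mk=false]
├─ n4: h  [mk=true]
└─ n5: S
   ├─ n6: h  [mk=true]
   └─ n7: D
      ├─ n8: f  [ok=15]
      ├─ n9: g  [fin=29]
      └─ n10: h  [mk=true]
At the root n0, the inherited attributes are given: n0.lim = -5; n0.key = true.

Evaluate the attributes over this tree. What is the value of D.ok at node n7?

true

1. n0.lim = -5  [given at root]
2. n0.key = true  [given at root]
3. n1.depth = 5  [S₀.lim + 10]
4. n1.pre = 17  [17]
5. n2.lim = -6  [C.depth * 3 - 21]
6. n2.key = false  [C.pre > 17]
7. n3.mk = false  [terminal]
8. n2.acc = 30  [30]
9. n1.live = 16  [C.pre - 1]
10. n4.mk = true  [terminal]
11. n5.lim = 26  [S₀.lim + C.live + 15]
12. n5.key = true  [C.live > 15]
13. n6.mk = true  [terminal]
14. n7.sig = false  [h.mk == false]
15. n7.ok = true  [S.lim > 25]
16. n8.ok = 15  [terminal]
17. n9.fin = 29  [terminal]
18. n10.mk = true  [terminal]
19. n7.off = "uv"  ["uv"]
20. n5.acc = 6  [len(D.off) + 4]
21. n0.acc = 14  [C.live - 2]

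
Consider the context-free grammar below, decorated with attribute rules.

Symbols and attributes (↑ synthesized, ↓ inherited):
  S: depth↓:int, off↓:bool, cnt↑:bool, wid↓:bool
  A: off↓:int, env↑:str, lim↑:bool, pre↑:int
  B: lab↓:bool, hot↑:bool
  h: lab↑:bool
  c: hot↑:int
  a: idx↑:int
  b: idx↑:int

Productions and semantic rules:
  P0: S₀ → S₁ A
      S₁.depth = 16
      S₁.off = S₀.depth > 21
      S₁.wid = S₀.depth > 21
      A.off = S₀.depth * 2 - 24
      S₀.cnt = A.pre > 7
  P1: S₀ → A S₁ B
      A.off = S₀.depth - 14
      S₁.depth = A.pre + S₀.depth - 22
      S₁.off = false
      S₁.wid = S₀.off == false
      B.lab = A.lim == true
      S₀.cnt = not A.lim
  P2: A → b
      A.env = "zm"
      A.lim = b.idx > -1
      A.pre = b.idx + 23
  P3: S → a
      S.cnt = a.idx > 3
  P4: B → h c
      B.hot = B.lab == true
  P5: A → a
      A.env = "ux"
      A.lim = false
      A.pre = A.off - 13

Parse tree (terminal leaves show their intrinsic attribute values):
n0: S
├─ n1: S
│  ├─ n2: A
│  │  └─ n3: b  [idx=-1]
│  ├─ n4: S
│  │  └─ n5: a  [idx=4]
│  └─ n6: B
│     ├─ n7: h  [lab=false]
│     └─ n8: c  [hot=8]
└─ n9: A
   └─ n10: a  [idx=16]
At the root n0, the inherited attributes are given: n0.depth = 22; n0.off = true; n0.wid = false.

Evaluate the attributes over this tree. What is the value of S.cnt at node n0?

false

1. n0.depth = 22  [given at root]
2. n0.off = true  [given at root]
3. n0.wid = false  [given at root]
4. n1.depth = 16  [16]
5. n1.off = true  [S₀.depth > 21]
6. n1.wid = true  [S₀.depth > 21]
7. n2.off = 2  [S₀.depth - 14]
8. n3.idx = -1  [terminal]
9. n2.env = "zm"  ["zm"]
10. n2.lim = false  [b.idx > -1]
11. n2.pre = 22  [b.idx + 23]
12. n4.depth = 16  [A.pre + S₀.depth - 22]
13. n4.off = false  [false]
14. n4.wid = false  [S₀.off == false]
15. n5.idx = 4  [terminal]
16. n4.cnt = true  [a.idx > 3]
17. n6.lab = false  [A.lim == true]
18. n7.lab = false  [terminal]
19. n8.hot = 8  [terminal]
20. n6.hot = false  [B.lab == true]
21. n1.cnt = true  [not A.lim]
22. n9.off = 20  [S₀.depth * 2 - 24]
23. n10.idx = 16  [terminal]
24. n9.env = "ux"  ["ux"]
25. n9.lim = false  [false]
26. n9.pre = 7  [A.off - 13]
27. n0.cnt = false  [A.pre > 7]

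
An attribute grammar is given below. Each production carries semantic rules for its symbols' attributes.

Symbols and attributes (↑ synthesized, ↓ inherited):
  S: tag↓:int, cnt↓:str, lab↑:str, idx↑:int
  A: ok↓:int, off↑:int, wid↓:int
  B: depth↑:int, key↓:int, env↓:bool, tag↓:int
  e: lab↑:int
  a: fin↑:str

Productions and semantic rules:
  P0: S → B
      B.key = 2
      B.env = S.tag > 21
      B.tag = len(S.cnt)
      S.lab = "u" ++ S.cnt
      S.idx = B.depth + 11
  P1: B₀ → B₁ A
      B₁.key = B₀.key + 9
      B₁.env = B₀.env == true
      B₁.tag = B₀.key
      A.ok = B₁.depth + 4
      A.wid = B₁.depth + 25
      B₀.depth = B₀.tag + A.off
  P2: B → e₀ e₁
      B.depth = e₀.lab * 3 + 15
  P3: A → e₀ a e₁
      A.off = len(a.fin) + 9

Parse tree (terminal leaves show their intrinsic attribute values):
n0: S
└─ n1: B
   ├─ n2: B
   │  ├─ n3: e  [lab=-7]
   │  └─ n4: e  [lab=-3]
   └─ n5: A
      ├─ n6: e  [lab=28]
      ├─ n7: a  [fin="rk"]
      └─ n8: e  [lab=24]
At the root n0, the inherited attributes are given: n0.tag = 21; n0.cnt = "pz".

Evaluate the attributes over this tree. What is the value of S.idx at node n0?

24

1. n0.tag = 21  [given at root]
2. n0.cnt = "pz"  [given at root]
3. n1.key = 2  [2]
4. n1.env = false  [S.tag > 21]
5. n1.tag = 2  [len(S.cnt)]
6. n2.key = 11  [B₀.key + 9]
7. n2.env = false  [B₀.env == true]
8. n2.tag = 2  [B₀.key]
9. n3.lab = -7  [terminal]
10. n4.lab = -3  [terminal]
11. n2.depth = -6  [e₀.lab * 3 + 15]
12. n5.ok = -2  [B₁.depth + 4]
13. n5.wid = 19  [B₁.depth + 25]
14. n6.lab = 28  [terminal]
15. n7.fin = "rk"  [terminal]
16. n8.lab = 24  [terminal]
17. n5.off = 11  [len(a.fin) + 9]
18. n1.depth = 13  [B₀.tag + A.off]
19. n0.lab = "upz"  ["u" ++ S.cnt]
20. n0.idx = 24  [B.depth + 11]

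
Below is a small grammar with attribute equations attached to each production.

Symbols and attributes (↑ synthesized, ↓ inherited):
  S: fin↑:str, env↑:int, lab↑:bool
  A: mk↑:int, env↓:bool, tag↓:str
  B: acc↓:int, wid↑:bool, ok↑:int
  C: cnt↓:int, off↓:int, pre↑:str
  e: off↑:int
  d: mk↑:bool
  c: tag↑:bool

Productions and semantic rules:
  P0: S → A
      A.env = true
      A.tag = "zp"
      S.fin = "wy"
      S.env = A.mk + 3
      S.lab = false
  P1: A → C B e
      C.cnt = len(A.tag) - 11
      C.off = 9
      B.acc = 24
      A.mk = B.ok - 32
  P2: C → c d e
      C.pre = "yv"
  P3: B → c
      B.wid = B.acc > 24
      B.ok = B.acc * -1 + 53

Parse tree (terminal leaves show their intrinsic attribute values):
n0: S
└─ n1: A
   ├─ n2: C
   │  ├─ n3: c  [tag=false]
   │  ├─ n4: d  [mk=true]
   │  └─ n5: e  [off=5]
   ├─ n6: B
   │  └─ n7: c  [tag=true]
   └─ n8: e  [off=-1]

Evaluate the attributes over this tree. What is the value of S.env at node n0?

1. n1.env = true  [true]
2. n1.tag = "zp"  ["zp"]
3. n2.cnt = -9  [len(A.tag) - 11]
4. n2.off = 9  [9]
5. n3.tag = false  [terminal]
6. n4.mk = true  [terminal]
7. n5.off = 5  [terminal]
8. n2.pre = "yv"  ["yv"]
9. n6.acc = 24  [24]
10. n7.tag = true  [terminal]
11. n6.wid = false  [B.acc > 24]
12. n6.ok = 29  [B.acc * -1 + 53]
13. n8.off = -1  [terminal]
14. n1.mk = -3  [B.ok - 32]
15. n0.fin = "wy"  ["wy"]
16. n0.env = 0  [A.mk + 3]
17. n0.lab = false  [false]

0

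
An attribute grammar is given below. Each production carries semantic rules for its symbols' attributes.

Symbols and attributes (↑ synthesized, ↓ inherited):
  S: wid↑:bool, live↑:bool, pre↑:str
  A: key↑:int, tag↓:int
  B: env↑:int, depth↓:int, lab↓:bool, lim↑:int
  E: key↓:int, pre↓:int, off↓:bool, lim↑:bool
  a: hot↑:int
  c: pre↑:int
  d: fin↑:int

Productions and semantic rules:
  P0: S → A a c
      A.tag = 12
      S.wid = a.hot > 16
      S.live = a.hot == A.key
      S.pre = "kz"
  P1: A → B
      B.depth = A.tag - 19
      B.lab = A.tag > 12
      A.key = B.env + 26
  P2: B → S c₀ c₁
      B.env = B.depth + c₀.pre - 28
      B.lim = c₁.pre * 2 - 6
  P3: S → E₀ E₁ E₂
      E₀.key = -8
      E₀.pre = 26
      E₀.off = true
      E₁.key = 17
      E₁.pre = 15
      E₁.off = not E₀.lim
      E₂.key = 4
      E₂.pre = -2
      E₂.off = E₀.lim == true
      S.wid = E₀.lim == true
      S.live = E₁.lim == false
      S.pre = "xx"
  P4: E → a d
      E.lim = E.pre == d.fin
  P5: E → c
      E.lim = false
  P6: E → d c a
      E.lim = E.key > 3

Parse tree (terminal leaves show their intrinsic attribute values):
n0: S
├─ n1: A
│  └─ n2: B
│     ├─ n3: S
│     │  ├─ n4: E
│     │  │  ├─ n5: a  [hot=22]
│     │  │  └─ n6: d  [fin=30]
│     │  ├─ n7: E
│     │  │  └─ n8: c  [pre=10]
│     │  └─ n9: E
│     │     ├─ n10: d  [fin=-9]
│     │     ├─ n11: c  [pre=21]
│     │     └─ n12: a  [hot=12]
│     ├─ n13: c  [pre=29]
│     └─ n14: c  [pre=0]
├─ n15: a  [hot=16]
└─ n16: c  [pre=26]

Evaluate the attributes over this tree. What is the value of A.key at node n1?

20

1. n1.tag = 12  [12]
2. n2.depth = -7  [A.tag - 19]
3. n2.lab = false  [A.tag > 12]
4. n4.key = -8  [-8]
5. n4.pre = 26  [26]
6. n4.off = true  [true]
7. n5.hot = 22  [terminal]
8. n6.fin = 30  [terminal]
9. n4.lim = false  [E.pre == d.fin]
10. n7.key = 17  [17]
11. n7.pre = 15  [15]
12. n7.off = true  [not E₀.lim]
13. n8.pre = 10  [terminal]
14. n7.lim = false  [false]
15. n9.key = 4  [4]
16. n9.pre = -2  [-2]
17. n9.off = false  [E₀.lim == true]
18. n10.fin = -9  [terminal]
19. n11.pre = 21  [terminal]
20. n12.hot = 12  [terminal]
21. n9.lim = true  [E.key > 3]
22. n3.wid = false  [E₀.lim == true]
23. n3.live = true  [E₁.lim == false]
24. n3.pre = "xx"  ["xx"]
25. n13.pre = 29  [terminal]
26. n14.pre = 0  [terminal]
27. n2.env = -6  [B.depth + c₀.pre - 28]
28. n2.lim = -6  [c₁.pre * 2 - 6]
29. n1.key = 20  [B.env + 26]
30. n15.hot = 16  [terminal]
31. n16.pre = 26  [terminal]
32. n0.wid = false  [a.hot > 16]
33. n0.live = false  [a.hot == A.key]
34. n0.pre = "kz"  ["kz"]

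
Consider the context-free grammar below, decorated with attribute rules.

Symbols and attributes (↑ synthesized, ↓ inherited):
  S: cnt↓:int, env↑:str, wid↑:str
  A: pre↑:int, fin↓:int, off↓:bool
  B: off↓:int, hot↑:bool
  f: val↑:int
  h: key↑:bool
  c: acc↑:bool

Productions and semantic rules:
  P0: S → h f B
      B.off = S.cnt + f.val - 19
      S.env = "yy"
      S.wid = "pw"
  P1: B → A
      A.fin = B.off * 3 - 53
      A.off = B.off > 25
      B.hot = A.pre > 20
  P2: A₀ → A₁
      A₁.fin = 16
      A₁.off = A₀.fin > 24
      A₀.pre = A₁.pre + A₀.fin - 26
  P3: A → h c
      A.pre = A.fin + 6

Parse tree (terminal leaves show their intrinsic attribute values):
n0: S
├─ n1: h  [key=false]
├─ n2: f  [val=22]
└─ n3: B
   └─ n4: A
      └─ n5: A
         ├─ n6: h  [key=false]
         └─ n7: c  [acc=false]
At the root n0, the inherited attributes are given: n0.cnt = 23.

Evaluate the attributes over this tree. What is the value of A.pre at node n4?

1. n0.cnt = 23  [given at root]
2. n1.key = false  [terminal]
3. n2.val = 22  [terminal]
4. n3.off = 26  [S.cnt + f.val - 19]
5. n4.fin = 25  [B.off * 3 - 53]
6. n4.off = true  [B.off > 25]
7. n5.fin = 16  [16]
8. n5.off = true  [A₀.fin > 24]
9. n6.key = false  [terminal]
10. n7.acc = false  [terminal]
11. n5.pre = 22  [A.fin + 6]
12. n4.pre = 21  [A₁.pre + A₀.fin - 26]
13. n3.hot = true  [A.pre > 20]
14. n0.env = "yy"  ["yy"]
15. n0.wid = "pw"  ["pw"]

21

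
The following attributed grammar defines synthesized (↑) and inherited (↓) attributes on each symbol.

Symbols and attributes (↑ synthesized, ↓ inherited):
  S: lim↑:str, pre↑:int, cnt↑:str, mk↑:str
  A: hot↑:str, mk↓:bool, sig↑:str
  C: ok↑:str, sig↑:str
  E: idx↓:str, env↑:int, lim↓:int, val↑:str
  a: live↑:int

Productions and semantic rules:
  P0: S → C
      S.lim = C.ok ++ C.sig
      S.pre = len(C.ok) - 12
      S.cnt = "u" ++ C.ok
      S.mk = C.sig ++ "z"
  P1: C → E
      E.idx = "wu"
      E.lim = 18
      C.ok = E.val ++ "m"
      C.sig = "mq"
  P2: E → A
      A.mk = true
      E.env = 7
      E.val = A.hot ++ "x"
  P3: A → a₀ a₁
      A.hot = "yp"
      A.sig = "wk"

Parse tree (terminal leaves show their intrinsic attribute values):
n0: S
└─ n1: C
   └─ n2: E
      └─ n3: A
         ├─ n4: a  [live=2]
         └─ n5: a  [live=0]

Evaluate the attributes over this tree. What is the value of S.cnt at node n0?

"uypxm"

1. n2.idx = "wu"  ["wu"]
2. n2.lim = 18  [18]
3. n3.mk = true  [true]
4. n4.live = 2  [terminal]
5. n5.live = 0  [terminal]
6. n3.hot = "yp"  ["yp"]
7. n3.sig = "wk"  ["wk"]
8. n2.env = 7  [7]
9. n2.val = "ypx"  [A.hot ++ "x"]
10. n1.ok = "ypxm"  [E.val ++ "m"]
11. n1.sig = "mq"  ["mq"]
12. n0.lim = "ypxmmq"  [C.ok ++ C.sig]
13. n0.pre = -8  [len(C.ok) - 12]
14. n0.cnt = "uypxm"  ["u" ++ C.ok]
15. n0.mk = "mqz"  [C.sig ++ "z"]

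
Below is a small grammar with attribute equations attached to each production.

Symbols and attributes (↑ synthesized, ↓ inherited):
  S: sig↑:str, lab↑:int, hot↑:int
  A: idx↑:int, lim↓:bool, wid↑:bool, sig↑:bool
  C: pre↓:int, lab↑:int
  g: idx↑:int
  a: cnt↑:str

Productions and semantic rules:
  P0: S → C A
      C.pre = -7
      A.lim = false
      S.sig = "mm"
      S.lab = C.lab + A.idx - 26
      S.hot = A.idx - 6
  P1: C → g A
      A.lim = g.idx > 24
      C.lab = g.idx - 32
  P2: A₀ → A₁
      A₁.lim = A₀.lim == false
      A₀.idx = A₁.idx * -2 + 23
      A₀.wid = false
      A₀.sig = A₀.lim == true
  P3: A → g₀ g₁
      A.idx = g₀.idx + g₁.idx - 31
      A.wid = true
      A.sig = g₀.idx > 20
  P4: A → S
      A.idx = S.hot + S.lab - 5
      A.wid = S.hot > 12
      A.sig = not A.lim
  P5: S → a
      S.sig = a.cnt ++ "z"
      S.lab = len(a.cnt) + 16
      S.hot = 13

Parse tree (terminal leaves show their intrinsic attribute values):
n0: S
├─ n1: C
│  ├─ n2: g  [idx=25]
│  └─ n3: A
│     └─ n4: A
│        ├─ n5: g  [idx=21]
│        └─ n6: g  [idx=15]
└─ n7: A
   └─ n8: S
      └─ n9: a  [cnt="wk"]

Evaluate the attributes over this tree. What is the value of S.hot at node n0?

20

1. n1.pre = -7  [-7]
2. n2.idx = 25  [terminal]
3. n3.lim = true  [g.idx > 24]
4. n4.lim = false  [A₀.lim == false]
5. n5.idx = 21  [terminal]
6. n6.idx = 15  [terminal]
7. n4.idx = 5  [g₀.idx + g₁.idx - 31]
8. n4.wid = true  [true]
9. n4.sig = true  [g₀.idx > 20]
10. n3.idx = 13  [A₁.idx * -2 + 23]
11. n3.wid = false  [false]
12. n3.sig = true  [A₀.lim == true]
13. n1.lab = -7  [g.idx - 32]
14. n7.lim = false  [false]
15. n9.cnt = "wk"  [terminal]
16. n8.sig = "wkz"  [a.cnt ++ "z"]
17. n8.lab = 18  [len(a.cnt) + 16]
18. n8.hot = 13  [13]
19. n7.idx = 26  [S.hot + S.lab - 5]
20. n7.wid = true  [S.hot > 12]
21. n7.sig = true  [not A.lim]
22. n0.sig = "mm"  ["mm"]
23. n0.lab = -7  [C.lab + A.idx - 26]
24. n0.hot = 20  [A.idx - 6]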